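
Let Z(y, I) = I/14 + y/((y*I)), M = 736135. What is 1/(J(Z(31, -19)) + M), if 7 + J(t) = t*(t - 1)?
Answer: 70756/52085713143 ≈ 1.3585e-6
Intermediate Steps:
Z(y, I) = 1/I + I/14 (Z(y, I) = I*(1/14) + y/((I*y)) = I/14 + y*(1/(I*y)) = I/14 + 1/I = 1/I + I/14)
J(t) = -7 + t*(-1 + t) (J(t) = -7 + t*(t - 1) = -7 + t*(-1 + t))
1/(J(Z(31, -19)) + M) = 1/((-7 + (1/(-19) + (1/14)*(-19))² - (1/(-19) + (1/14)*(-19))) + 736135) = 1/((-7 + (-1/19 - 19/14)² - (-1/19 - 19/14)) + 736135) = 1/((-7 + (-375/266)² - 1*(-375/266)) + 736135) = 1/((-7 + 140625/70756 + 375/266) + 736135) = 1/(-254917/70756 + 736135) = 1/(52085713143/70756) = 70756/52085713143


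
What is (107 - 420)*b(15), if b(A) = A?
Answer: -4695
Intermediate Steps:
(107 - 420)*b(15) = (107 - 420)*15 = -313*15 = -4695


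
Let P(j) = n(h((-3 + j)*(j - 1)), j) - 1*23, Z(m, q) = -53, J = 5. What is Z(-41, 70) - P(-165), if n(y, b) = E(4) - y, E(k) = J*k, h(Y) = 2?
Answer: -48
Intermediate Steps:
E(k) = 5*k
n(y, b) = 20 - y (n(y, b) = 5*4 - y = 20 - y)
P(j) = -5 (P(j) = (20 - 1*2) - 1*23 = (20 - 2) - 23 = 18 - 23 = -5)
Z(-41, 70) - P(-165) = -53 - 1*(-5) = -53 + 5 = -48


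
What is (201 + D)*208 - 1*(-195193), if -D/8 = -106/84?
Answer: 5021117/21 ≈ 2.3910e+5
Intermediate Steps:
D = 212/21 (D = -(-848)/84 = -8*(-53/42) = 212/21 ≈ 10.095)
(201 + D)*208 - 1*(-195193) = (201 + 212/21)*208 - 1*(-195193) = (4433/21)*208 + 195193 = 922064/21 + 195193 = 5021117/21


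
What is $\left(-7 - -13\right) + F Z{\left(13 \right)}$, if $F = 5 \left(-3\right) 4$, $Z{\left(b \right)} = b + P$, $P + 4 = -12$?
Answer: $186$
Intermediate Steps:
$P = -16$ ($P = -4 - 12 = -16$)
$Z{\left(b \right)} = -16 + b$ ($Z{\left(b \right)} = b - 16 = -16 + b$)
$F = -60$ ($F = \left(-15\right) 4 = -60$)
$\left(-7 - -13\right) + F Z{\left(13 \right)} = \left(-7 - -13\right) - 60 \left(-16 + 13\right) = \left(-7 + 13\right) - -180 = 6 + 180 = 186$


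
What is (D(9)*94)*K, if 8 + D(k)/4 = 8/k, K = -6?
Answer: 48128/3 ≈ 16043.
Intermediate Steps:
D(k) = -32 + 32/k (D(k) = -32 + 4*(8/k) = -32 + 32/k)
(D(9)*94)*K = ((-32 + 32/9)*94)*(-6) = -256/9*94*(-6) = -24064/9*(-6) = 48128/3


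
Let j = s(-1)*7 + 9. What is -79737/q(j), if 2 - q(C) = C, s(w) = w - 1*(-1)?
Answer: 11391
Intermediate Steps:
s(w) = 1 + w (s(w) = w + 1 = 1 + w)
j = 9 (j = (1 - 1)*7 + 9 = 0*7 + 9 = 0 + 9 = 9)
q(C) = 2 - C
-79737/q(j) = -79737/(2 - 1*9) = -79737/(2 - 9) = -79737/(-7) = -79737*(-1/7) = 11391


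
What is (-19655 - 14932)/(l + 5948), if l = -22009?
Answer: 34587/16061 ≈ 2.1535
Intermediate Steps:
(-19655 - 14932)/(l + 5948) = (-19655 - 14932)/(-22009 + 5948) = -34587/(-16061) = -34587*(-1/16061) = 34587/16061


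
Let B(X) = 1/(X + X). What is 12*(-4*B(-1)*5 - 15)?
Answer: -60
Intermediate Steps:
B(X) = 1/(2*X)
12*(-4*B(-1)*5 - 15) = 12*(-2/(-1)*5 - 15) = 12*(-2*(-1)*5 - 15) = 12*(-4*(-1/2)*5 - 15) = 12*(2*5 - 15) = 12*(10 - 15) = 12*(-5) = -60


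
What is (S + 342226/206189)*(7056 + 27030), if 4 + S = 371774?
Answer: 2612870059205016/206189 ≈ 1.2672e+10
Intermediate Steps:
S = 371770 (S = -4 + 371774 = 371770)
(S + 342226/206189)*(7056 + 27030) = (371770 + 342226/206189)*(7056 + 27030) = (371770 + 342226*(1/206189))*34086 = (371770 + 342226/206189)*34086 = (76655226756/206189)*34086 = 2612870059205016/206189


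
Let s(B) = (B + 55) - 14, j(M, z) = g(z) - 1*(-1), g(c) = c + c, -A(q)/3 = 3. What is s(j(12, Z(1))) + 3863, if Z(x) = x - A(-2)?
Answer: 3925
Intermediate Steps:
A(q) = -9 (A(q) = -3*3 = -9)
g(c) = 2*c
Z(x) = 9 + x (Z(x) = x - 1*(-9) = x + 9 = 9 + x)
j(M, z) = 1 + 2*z (j(M, z) = 2*z - 1*(-1) = 2*z + 1 = 1 + 2*z)
s(B) = 41 + B (s(B) = (55 + B) - 14 = 41 + B)
s(j(12, Z(1))) + 3863 = (41 + (1 + 2*(9 + 1))) + 3863 = (41 + (1 + 2*10)) + 3863 = (41 + (1 + 20)) + 3863 = (41 + 21) + 3863 = 62 + 3863 = 3925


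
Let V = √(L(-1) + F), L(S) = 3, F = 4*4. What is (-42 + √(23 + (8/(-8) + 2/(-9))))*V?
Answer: -112*√19/3 ≈ -162.73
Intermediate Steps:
F = 16
V = √19 (V = √(3 + 16) = √19 ≈ 4.3589)
(-42 + √(23 + (8/(-8) + 2/(-9))))*V = (-42 + √(23 + (8/(-8) + 2/(-9))))*√19 = (-42 + √(23 + (8*(-⅛) + 2*(-⅑))))*√19 = (-42 + √(23 + (-1 - 2/9)))*√19 = (-42 + √(23 - 11/9))*√19 = (-42 + √(196/9))*√19 = (-42 + 14/3)*√19 = -112*√19/3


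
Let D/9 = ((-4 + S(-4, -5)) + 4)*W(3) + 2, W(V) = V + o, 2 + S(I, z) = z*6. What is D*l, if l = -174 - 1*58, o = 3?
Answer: 396720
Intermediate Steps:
S(I, z) = -2 + 6*z (S(I, z) = -2 + z*6 = -2 + 6*z)
W(V) = 3 + V (W(V) = V + 3 = 3 + V)
l = -232 (l = -174 - 58 = -232)
D = -1710 (D = 9*(((-4 + (-2 + 6*(-5))) + 4)*(3 + 3) + 2) = 9*(((-4 + (-2 - 30)) + 4)*6 + 2) = 9*(((-4 - 32) + 4)*6 + 2) = 9*((-36 + 4)*6 + 2) = 9*(-32*6 + 2) = 9*(-192 + 2) = 9*(-190) = -1710)
D*l = -1710*(-232) = 396720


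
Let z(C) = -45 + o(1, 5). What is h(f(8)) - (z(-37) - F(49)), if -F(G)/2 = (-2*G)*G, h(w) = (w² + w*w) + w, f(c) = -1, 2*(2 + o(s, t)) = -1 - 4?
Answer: 19309/2 ≈ 9654.5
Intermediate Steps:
o(s, t) = -9/2 (o(s, t) = -2 + (-1 - 4)/2 = -2 + (½)*(-5) = -2 - 5/2 = -9/2)
z(C) = -99/2 (z(C) = -45 - 9/2 = -99/2)
h(w) = w + 2*w² (h(w) = (w² + w²) + w = 2*w² + w = w + 2*w²)
F(G) = 4*G² (F(G) = -2*(-2*G)*G = -(-4)*G² = 4*G²)
h(f(8)) - (z(-37) - F(49)) = -(1 + 2*(-1)) - (-99/2 - 4*49²) = -(1 - 2) - (-99/2 - 4*2401) = -1*(-1) - (-99/2 - 1*9604) = 1 - (-99/2 - 9604) = 1 - 1*(-19307/2) = 1 + 19307/2 = 19309/2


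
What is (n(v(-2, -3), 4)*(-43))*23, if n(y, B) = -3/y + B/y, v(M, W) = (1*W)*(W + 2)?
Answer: -989/3 ≈ -329.67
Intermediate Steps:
v(M, W) = W*(2 + W)
(n(v(-2, -3), 4)*(-43))*23 = (((-3 + 4)/((-3*(2 - 3))))*(-43))*23 = ((1/(-3*(-1)))*(-43))*23 = ((1/3)*(-43))*23 = (((⅓)*1)*(-43))*23 = ((⅓)*(-43))*23 = -43/3*23 = -989/3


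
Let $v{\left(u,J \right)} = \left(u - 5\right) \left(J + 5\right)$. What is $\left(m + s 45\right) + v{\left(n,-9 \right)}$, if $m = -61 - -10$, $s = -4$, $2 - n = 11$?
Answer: $-175$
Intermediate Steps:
$n = -9$ ($n = 2 - 11 = -9$)
$m = -51$ ($m = -61 + 10 = -51$)
$v{\left(u,J \right)} = \left(-5 + u\right) \left(5 + J\right)$
$\left(m + s 45\right) + v{\left(n,-9 \right)} = \left(-51 - 180\right) - -56 = \left(-51 - 180\right) + \left(-25 + 45 - 45 + 81\right) = -231 + 56 = -175$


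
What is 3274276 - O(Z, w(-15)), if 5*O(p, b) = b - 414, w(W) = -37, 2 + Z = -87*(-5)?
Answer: 16371831/5 ≈ 3.2744e+6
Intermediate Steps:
Z = 433 (Z = -2 - 87*(-5) = -2 + 435 = 433)
O(p, b) = -414/5 + b/5 (O(p, b) = (b - 414)/5 = (-414 + b)/5 = -414/5 + b/5)
3274276 - O(Z, w(-15)) = 3274276 - (-414/5 + (⅕)*(-37)) = 3274276 - (-414/5 - 37/5) = 3274276 - 1*(-451/5) = 3274276 + 451/5 = 16371831/5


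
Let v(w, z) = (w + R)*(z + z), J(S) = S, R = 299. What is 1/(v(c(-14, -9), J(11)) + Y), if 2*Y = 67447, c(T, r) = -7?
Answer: 2/80295 ≈ 2.4908e-5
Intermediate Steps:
v(w, z) = 2*z*(299 + w) (v(w, z) = (w + 299)*(z + z) = (299 + w)*(2*z) = 2*z*(299 + w))
Y = 67447/2 (Y = (½)*67447 = 67447/2 ≈ 33724.)
1/(v(c(-14, -9), J(11)) + Y) = 1/(2*11*(299 - 7) + 67447/2) = 1/(2*11*292 + 67447/2) = 1/(6424 + 67447/2) = 1/(80295/2) = 2/80295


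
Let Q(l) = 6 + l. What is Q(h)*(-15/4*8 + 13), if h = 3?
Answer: -153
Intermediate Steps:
Q(h)*(-15/4*8 + 13) = (6 + 3)*(-15/4*8 + 13) = 9*(-15*¼*8 + 13) = 9*(-15/4*8 + 13) = 9*(-30 + 13) = 9*(-17) = -153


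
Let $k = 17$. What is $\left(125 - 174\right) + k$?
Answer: $-32$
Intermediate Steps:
$\left(125 - 174\right) + k = \left(125 - 174\right) + 17 = -49 + 17 = -32$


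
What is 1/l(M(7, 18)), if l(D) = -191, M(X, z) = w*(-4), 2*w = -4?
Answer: -1/191 ≈ -0.0052356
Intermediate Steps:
w = -2 (w = (1/2)*(-4) = -2)
M(X, z) = 8 (M(X, z) = -2*(-4) = 8)
1/l(M(7, 18)) = 1/(-191) = -1/191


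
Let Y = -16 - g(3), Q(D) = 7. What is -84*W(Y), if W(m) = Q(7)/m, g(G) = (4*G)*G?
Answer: 147/13 ≈ 11.308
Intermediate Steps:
g(G) = 4*G**2
Y = -52 (Y = -16 - 4*3**2 = -16 - 4*9 = -16 - 1*36 = -16 - 36 = -52)
W(m) = 7/m
-84*W(Y) = -588/(-52) = -588*(-1)/52 = -84*(-7/52) = 147/13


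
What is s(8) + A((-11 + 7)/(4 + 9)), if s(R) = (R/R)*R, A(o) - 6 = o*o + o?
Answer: 2330/169 ≈ 13.787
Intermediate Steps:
A(o) = 6 + o + o**2 (A(o) = 6 + (o*o + o) = 6 + (o**2 + o) = 6 + (o + o**2) = 6 + o + o**2)
s(R) = R (s(R) = 1*R = R)
s(8) + A((-11 + 7)/(4 + 9)) = 8 + (6 + (-11 + 7)/(4 + 9) + ((-11 + 7)/(4 + 9))**2) = 8 + (6 - 4/13 + (-4/13)**2) = 8 + (6 - 4/13 + 16/169) = 8 + 978/169 = 2330/169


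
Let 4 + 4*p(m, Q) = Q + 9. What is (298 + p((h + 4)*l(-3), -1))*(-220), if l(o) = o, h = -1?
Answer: -65780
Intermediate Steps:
p(m, Q) = 5/4 + Q/4 (p(m, Q) = -1 + (Q + 9)/4 = -1 + (9 + Q)/4 = -1 + (9/4 + Q/4) = 5/4 + Q/4)
(298 + p((h + 4)*l(-3), -1))*(-220) = (298 + (5/4 + (1/4)*(-1)))*(-220) = (298 + (5/4 - 1/4))*(-220) = (298 + 1)*(-220) = 299*(-220) = -65780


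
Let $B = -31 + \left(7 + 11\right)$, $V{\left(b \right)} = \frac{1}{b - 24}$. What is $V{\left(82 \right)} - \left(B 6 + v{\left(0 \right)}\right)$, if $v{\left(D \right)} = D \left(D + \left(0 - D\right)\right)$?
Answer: $\frac{4525}{58} \approx 78.017$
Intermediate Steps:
$V{\left(b \right)} = \frac{1}{-24 + b}$
$v{\left(D \right)} = 0$ ($v{\left(D \right)} = D \left(D - D\right) = D 0 = 0$)
$B = -13$ ($B = -31 + 18 = -13$)
$V{\left(82 \right)} - \left(B 6 + v{\left(0 \right)}\right) = \frac{1}{-24 + 82} - \left(\left(-13\right) 6 + 0\right) = \frac{1}{58} - \left(-78 + 0\right) = \frac{1}{58} - -78 = \frac{1}{58} + 78 = \frac{4525}{58}$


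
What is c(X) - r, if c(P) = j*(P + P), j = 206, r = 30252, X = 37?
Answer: -15008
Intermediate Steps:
c(P) = 412*P (c(P) = 206*(P + P) = 206*(2*P) = 412*P)
c(X) - r = 412*37 - 1*30252 = 15244 - 30252 = -15008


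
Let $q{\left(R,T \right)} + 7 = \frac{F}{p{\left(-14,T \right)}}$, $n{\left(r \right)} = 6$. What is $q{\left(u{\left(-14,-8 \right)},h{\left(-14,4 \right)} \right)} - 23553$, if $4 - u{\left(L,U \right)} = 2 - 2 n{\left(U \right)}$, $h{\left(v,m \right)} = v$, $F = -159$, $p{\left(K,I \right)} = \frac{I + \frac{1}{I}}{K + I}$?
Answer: $- \frac{4703648}{197} \approx -23876.0$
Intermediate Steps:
$p{\left(K,I \right)} = \frac{I + \frac{1}{I}}{I + K}$
$u{\left(L,U \right)} = 14$ ($u{\left(L,U \right)} = 4 - \left(2 - 12\right) = 4 - -10 = 4 + 10 = 14$)
$q{\left(R,T \right)} = -7 - \frac{159 T \left(-14 + T\right)}{1 + T^{2}}$ ($q{\left(R,T \right)} = -7 - \frac{159}{\frac{1}{T} \frac{1}{T - 14} \left(1 + T^{2}\right)} = -7 - \frac{159}{\frac{1}{T} \frac{1}{-14 + T} \left(1 + T^{2}\right)} = -7 - 159 \frac{T \left(-14 + T\right)}{1 + T^{2}} = -7 - \frac{159 T \left(-14 + T\right)}{1 + T^{2}}$)
$q{\left(u{\left(-14,-8 \right)},h{\left(-14,4 \right)} \right)} - 23553 = \frac{-7 - 166 \left(-14\right)^{2} + 2226 \left(-14\right)}{1 + \left(-14\right)^{2}} - 23553 = \frac{-7 - 32536 - 31164}{1 + 196} - 23553 = \frac{-7 - 32536 - 31164}{197} - 23553 = \frac{1}{197} \left(-63707\right) - 23553 = - \frac{63707}{197} - 23553 = - \frac{4703648}{197}$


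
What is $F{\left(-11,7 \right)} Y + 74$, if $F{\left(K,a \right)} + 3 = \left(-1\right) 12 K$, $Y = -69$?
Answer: $-8827$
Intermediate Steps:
$F{\left(K,a \right)} = -3 - 12 K$ ($F{\left(K,a \right)} = -3 + \left(-1\right) 12 K = -3 - 12 K$)
$F{\left(-11,7 \right)} Y + 74 = \left(-3 - -132\right) \left(-69\right) + 74 = \left(-3 + 132\right) \left(-69\right) + 74 = 129 \left(-69\right) + 74 = -8901 + 74 = -8827$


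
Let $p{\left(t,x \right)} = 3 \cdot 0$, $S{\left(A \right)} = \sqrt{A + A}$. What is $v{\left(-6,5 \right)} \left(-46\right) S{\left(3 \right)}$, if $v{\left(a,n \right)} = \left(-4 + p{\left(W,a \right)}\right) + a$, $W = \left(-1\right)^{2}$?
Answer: $460 \sqrt{6} \approx 1126.8$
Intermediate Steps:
$S{\left(A \right)} = \sqrt{2} \sqrt{A}$ ($S{\left(A \right)} = \sqrt{2 A} = \sqrt{2} \sqrt{A}$)
$W = 1$
$p{\left(t,x \right)} = 0$
$v{\left(a,n \right)} = -4 + a$ ($v{\left(a,n \right)} = \left(-4 + 0\right) + a = -4 + a$)
$v{\left(-6,5 \right)} \left(-46\right) S{\left(3 \right)} = \left(-4 - 6\right) \left(-46\right) \sqrt{2} \sqrt{3} = \left(-10\right) \left(-46\right) \sqrt{6} = 460 \sqrt{6}$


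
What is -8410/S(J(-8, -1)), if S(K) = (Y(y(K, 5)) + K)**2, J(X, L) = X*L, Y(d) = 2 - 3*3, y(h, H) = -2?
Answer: -8410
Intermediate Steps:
Y(d) = -7 (Y(d) = 2 - 9 = -7)
J(X, L) = L*X
S(K) = (-7 + K)**2
-8410/S(J(-8, -1)) = -8410/(-7 - 1*(-8))**2 = -8410/(-7 + 8)**2 = -8410/(1**2) = -8410/1 = -8410*1 = -8410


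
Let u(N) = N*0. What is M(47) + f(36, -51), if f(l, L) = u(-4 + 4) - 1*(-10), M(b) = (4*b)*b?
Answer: 8846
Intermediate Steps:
M(b) = 4*b²
u(N) = 0
f(l, L) = 10 (f(l, L) = 0 - 1*(-10) = 0 + 10 = 10)
M(47) + f(36, -51) = 4*47² + 10 = 4*2209 + 10 = 8836 + 10 = 8846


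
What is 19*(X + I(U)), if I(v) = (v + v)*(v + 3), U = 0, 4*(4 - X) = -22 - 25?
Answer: 1197/4 ≈ 299.25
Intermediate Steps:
X = 63/4 (X = 4 - (-22 - 25)/4 = 4 - ¼*(-47) = 4 + 47/4 = 63/4 ≈ 15.750)
I(v) = 2*v*(3 + v) (I(v) = (2*v)*(3 + v) = 2*v*(3 + v))
19*(X + I(U)) = 19*(63/4 + 2*0*(3 + 0)) = 19*(63/4 + 2*0*3) = 19*(63/4 + 0) = 19*(63/4) = 1197/4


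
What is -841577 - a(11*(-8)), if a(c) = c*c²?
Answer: -160105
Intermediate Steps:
a(c) = c³
-841577 - a(11*(-8)) = -841577 - (11*(-8))³ = -841577 - 1*(-88)³ = -841577 - 1*(-681472) = -841577 + 681472 = -160105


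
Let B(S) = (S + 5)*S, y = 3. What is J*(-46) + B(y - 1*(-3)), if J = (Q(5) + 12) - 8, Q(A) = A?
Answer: -348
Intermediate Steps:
J = 9 (J = (5 + 12) - 8 = 17 - 8 = 9)
B(S) = S*(5 + S) (B(S) = (5 + S)*S = S*(5 + S))
J*(-46) + B(y - 1*(-3)) = 9*(-46) + (3 - 1*(-3))*(5 + (3 - 1*(-3))) = -414 + (3 + 3)*(5 + (3 + 3)) = -414 + 6*(5 + 6) = -414 + 6*11 = -414 + 66 = -348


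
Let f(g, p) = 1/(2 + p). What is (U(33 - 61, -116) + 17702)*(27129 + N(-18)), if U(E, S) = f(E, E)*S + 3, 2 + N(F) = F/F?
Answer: 6245489544/13 ≈ 4.8042e+8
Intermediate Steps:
N(F) = -1 (N(F) = -2 + F/F = -2 + 1 = -1)
U(E, S) = 3 + S/(2 + E) (U(E, S) = S/(2 + E) + 3 = 3 + S/(2 + E))
(U(33 - 61, -116) + 17702)*(27129 + N(-18)) = ((6 - 116 + 3*(33 - 61))/(2 + (33 - 61)) + 17702)*(27129 - 1) = ((6 - 116 + 3*(-28))/(2 - 28) + 17702)*27128 = ((6 - 116 - 84)/(-26) + 17702)*27128 = (-1/26*(-194) + 17702)*27128 = (97/13 + 17702)*27128 = (230223/13)*27128 = 6245489544/13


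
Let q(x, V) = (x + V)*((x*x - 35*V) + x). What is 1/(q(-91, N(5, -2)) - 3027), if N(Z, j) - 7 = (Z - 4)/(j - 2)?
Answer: -16/10770087 ≈ -1.4856e-6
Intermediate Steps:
N(Z, j) = 7 + (-4 + Z)/(-2 + j) (N(Z, j) = 7 + (Z - 4)/(j - 2) = 7 + (-4 + Z)/(-2 + j))
q(x, V) = (V + x)*(x + x**2 - 35*V) (q(x, V) = (V + x)*((x**2 - 35*V) + x) = (V + x)*(x + x**2 - 35*V))
1/(q(-91, N(5, -2)) - 3027) = 1/(((-91)**2 + (-91)**3 - 35*(-18 + 5 + 7*(-2))**2/(-2 - 2)**2 + ((-18 + 5 + 7*(-2))/(-2 - 2))*(-91)**2 - 34*(-18 + 5 + 7*(-2))/(-2 - 2)*(-91)) - 3027) = 1/((8281 - 753571 - 35*(-18 + 5 - 14)**2/16 + ((-18 + 5 - 14)/(-4))*8281 - 34*(-18 + 5 - 14)/(-4)*(-91)) - 3027) = 1/((8281 - 753571 - 35*(-1/4*(-27))**2 - 1/4*(-27)*8281 - 34*(-1/4*(-27))*(-91)) - 3027) = 1/((8281 - 753571 - 35*(27/4)**2 + (27/4)*8281 - 34*27/4*(-91)) - 3027) = 1/((8281 - 753571 - 35*729/16 + 223587/4 + 41769/2) - 3027) = 1/((8281 - 753571 - 25515/16 + 223587/4 + 41769/2) - 3027) = 1/(-10721655/16 - 3027) = 1/(-10770087/16) = -16/10770087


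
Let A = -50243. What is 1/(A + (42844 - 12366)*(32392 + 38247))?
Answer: 1/2152885199 ≈ 4.6449e-10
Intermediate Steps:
1/(A + (42844 - 12366)*(32392 + 38247)) = 1/(-50243 + (42844 - 12366)*(32392 + 38247)) = 1/(-50243 + 30478*70639) = 1/(-50243 + 2152935442) = 1/2152885199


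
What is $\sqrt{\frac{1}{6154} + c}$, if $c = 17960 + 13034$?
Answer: $\frac{\sqrt{1173795971858}}{6154} \approx 176.05$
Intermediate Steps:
$c = 30994$
$\sqrt{\frac{1}{6154} + c} = \sqrt{\frac{1}{6154} + 30994} = \sqrt{\frac{190737077}{6154}} = \frac{\sqrt{1173795971858}}{6154}$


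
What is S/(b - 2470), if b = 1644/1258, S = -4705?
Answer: 2959445/1552808 ≈ 1.9059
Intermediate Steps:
b = 822/629 (b = 1644*(1/1258) = 822/629 ≈ 1.3068)
S/(b - 2470) = -4705/(822/629 - 2470) = -4705/(-1552808/629) = -4705*(-629/1552808) = 2959445/1552808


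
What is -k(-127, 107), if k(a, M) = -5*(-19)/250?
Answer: -19/50 ≈ -0.38000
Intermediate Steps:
k(a, M) = 19/50 (k(a, M) = 95*(1/250) = 19/50)
-k(-127, 107) = -1*19/50 = -19/50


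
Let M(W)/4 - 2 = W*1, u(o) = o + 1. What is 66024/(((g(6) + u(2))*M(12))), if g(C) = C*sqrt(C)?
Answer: -393/23 + 786*sqrt(6)/23 ≈ 66.622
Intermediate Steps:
u(o) = 1 + o
M(W) = 8 + 4*W (M(W) = 8 + 4*(W*1) = 8 + 4*W)
g(C) = C**(3/2)
66024/(((g(6) + u(2))*M(12))) = 66024/(((6**(3/2) + (1 + 2))*(8 + 4*12))) = 66024/(((6*sqrt(6) + 3)*(8 + 48))) = 66024/(((3 + 6*sqrt(6))*56)) = 66024/(168 + 336*sqrt(6))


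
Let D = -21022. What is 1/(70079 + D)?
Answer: 1/49057 ≈ 2.0384e-5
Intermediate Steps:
1/(70079 + D) = 1/(70079 - 21022) = 1/49057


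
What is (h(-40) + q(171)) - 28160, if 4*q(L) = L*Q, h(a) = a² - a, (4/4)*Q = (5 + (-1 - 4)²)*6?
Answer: -18825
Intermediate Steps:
Q = 180 (Q = (5 + (-1 - 4)²)*6 = (5 + (-5)²)*6 = (5 + 25)*6 = 30*6 = 180)
q(L) = 45*L (q(L) = (L*180)/4 = (180*L)/4 = 45*L)
(h(-40) + q(171)) - 28160 = (-40*(-1 - 40) + 45*171) - 28160 = (-40*(-41) + 7695) - 28160 = (1640 + 7695) - 28160 = 9335 - 28160 = -18825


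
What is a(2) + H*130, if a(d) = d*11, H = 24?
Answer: 3142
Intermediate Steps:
a(d) = 11*d
a(2) + H*130 = 11*2 + 24*130 = 22 + 3120 = 3142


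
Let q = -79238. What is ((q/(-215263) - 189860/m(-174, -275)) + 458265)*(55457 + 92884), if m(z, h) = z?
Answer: 425381375707241167/6242627 ≈ 6.8141e+10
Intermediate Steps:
((q/(-215263) - 189860/m(-174, -275)) + 458265)*(55457 + 92884) = ((-79238/(-215263) - 189860/(-174)) + 458265)*(55457 + 92884) = ((-79238*(-1/215263) - 189860*(-1/174)) + 458265)*148341 = ((79238/215263 + 94930/87) + 458265)*148341 = (20441810296/18727881 + 458265)*148341 = (8602774196761/18727881)*148341 = 425381375707241167/6242627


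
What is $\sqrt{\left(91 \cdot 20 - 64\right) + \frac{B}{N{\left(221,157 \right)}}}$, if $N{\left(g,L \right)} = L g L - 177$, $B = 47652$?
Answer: $\frac{\sqrt{3256579063355833}}{1361813} \approx 41.905$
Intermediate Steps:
$N{\left(g,L \right)} = -177 + g L^{2}$ ($N{\left(g,L \right)} = g L^{2} - 177 = -177 + g L^{2}$)
$\sqrt{\left(91 \cdot 20 - 64\right) + \frac{B}{N{\left(221,157 \right)}}} = \sqrt{\left(91 \cdot 20 - 64\right) + \frac{47652}{-177 + 221 \cdot 157^{2}}} = \sqrt{\left(1820 - 64\right) + \frac{47652}{-177 + 221 \cdot 24649}} = \sqrt{1756 + \frac{47652}{-177 + 5447429}} = \sqrt{1756 + \frac{47652}{5447252}} = \sqrt{1756 + 47652 \cdot \frac{1}{5447252}} = \sqrt{1756 + \frac{11913}{1361813}} = \sqrt{\frac{2391355541}{1361813}} = \frac{\sqrt{3256579063355833}}{1361813}$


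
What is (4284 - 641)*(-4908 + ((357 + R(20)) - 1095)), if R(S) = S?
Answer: -20495518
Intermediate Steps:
(4284 - 641)*(-4908 + ((357 + R(20)) - 1095)) = (4284 - 641)*(-4908 + ((357 + 20) - 1095)) = 3643*(-4908 + (377 - 1095)) = 3643*(-4908 - 718) = 3643*(-5626) = -20495518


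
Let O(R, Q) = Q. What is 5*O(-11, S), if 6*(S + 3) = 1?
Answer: -85/6 ≈ -14.167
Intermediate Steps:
S = -17/6 (S = -3 + (⅙)*1 = -3 + ⅙ = -17/6 ≈ -2.8333)
5*O(-11, S) = 5*(-17/6) = -85/6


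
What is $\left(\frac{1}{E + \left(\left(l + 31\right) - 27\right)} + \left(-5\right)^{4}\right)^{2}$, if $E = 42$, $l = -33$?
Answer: $\frac{66031876}{169} \approx 3.9072 \cdot 10^{5}$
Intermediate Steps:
$\left(\frac{1}{E + \left(\left(l + 31\right) - 27\right)} + \left(-5\right)^{4}\right)^{2} = \left(\frac{1}{42 + \left(\left(-33 + 31\right) - 27\right)} + \left(-5\right)^{4}\right)^{2} = \left(\frac{1}{42 - 29} + 625\right)^{2} = \left(\frac{1}{13} + 625\right)^{2} = \left(\frac{8126}{13}\right)^{2} = \frac{66031876}{169}$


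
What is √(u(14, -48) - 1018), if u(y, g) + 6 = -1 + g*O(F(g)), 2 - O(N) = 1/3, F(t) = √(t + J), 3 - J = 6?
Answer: I*√1105 ≈ 33.242*I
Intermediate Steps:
J = -3 (J = 3 - 1*6 = 3 - 6 = -3)
F(t) = √(-3 + t) (F(t) = √(t - 3) = √(-3 + t))
O(N) = 5/3 (O(N) = 2 - 1/3 = 2 - 1*⅓ = 2 - ⅓ = 5/3)
u(y, g) = -7 + 5*g/3 (u(y, g) = -6 + (-1 + g*(5/3)) = -6 + (-1 + 5*g/3) = -7 + 5*g/3)
√(u(14, -48) - 1018) = √((-7 + (5/3)*(-48)) - 1018) = √((-7 - 80) - 1018) = √(-87 - 1018) = √(-1105) = I*√1105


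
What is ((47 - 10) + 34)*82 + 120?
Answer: 5942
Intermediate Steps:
((47 - 10) + 34)*82 + 120 = (37 + 34)*82 + 120 = 71*82 + 120 = 5822 + 120 = 5942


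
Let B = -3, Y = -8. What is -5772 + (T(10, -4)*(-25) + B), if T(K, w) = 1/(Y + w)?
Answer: -69275/12 ≈ -5772.9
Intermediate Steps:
T(K, w) = 1/(-8 + w)
-5772 + (T(10, -4)*(-25) + B) = -5772 + (-25/(-8 - 4) - 3) = -5772 + (-25/(-12) - 3) = -5772 + (-1/12*(-25) - 3) = -5772 + (25/12 - 3) = -5772 - 11/12 = -69275/12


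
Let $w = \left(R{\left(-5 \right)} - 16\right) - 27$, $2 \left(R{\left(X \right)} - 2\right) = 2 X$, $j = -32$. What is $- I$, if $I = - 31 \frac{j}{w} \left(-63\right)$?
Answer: $- \frac{31248}{23} \approx -1358.6$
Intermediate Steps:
$R{\left(X \right)} = 2 + X$ ($R{\left(X \right)} = 2 + \frac{2 X}{2} = 2 + X$)
$w = -46$ ($w = \left(\left(2 - 5\right) - 16\right) - 27 = \left(-3 - 16\right) - 27 = -19 - 27 = -46$)
$I = \frac{31248}{23}$ ($I = - 31 \left(- \frac{32}{-46}\right) \left(-63\right) = - 31 \left(\left(-32\right) \left(- \frac{1}{46}\right)\right) \left(-63\right) = \left(-31\right) \frac{16}{23} \left(-63\right) = \left(- \frac{496}{23}\right) \left(-63\right) = \frac{31248}{23} \approx 1358.6$)
$- I = \left(-1\right) \frac{31248}{23} = - \frac{31248}{23}$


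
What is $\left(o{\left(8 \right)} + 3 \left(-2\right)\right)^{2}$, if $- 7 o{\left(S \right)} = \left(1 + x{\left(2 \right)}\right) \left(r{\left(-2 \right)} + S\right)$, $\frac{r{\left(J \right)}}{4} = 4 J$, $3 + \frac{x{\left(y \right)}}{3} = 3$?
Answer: $\frac{324}{49} \approx 6.6122$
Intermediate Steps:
$x{\left(y \right)} = 0$ ($x{\left(y \right)} = -9 + 3 \cdot 3 = -9 + 9 = 0$)
$r{\left(J \right)} = 16 J$ ($r{\left(J \right)} = 4 \cdot 4 J = 16 J$)
$o{\left(S \right)} = \frac{32}{7} - \frac{S}{7}$ ($o{\left(S \right)} = - \frac{\left(1 + 0\right) \left(16 \left(-2\right) + S\right)}{7} = - \frac{1 \left(-32 + S\right)}{7} = - \frac{-32 + S}{7} = \frac{32}{7} - \frac{S}{7}$)
$\left(o{\left(8 \right)} + 3 \left(-2\right)\right)^{2} = \left(\left(\frac{32}{7} - \frac{8}{7}\right) + 3 \left(-2\right)\right)^{2} = \left(\left(\frac{32}{7} - \frac{8}{7}\right) - 6\right)^{2} = \left(\frac{24}{7} - 6\right)^{2} = \left(- \frac{18}{7}\right)^{2} = \frac{324}{49}$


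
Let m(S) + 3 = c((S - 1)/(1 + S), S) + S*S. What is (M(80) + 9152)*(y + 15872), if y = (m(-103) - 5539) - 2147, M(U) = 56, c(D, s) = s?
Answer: 172088312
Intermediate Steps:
m(S) = -3 + S + S**2 (m(S) = -3 + (S + S*S) = -3 + (S + S**2) = -3 + S + S**2)
y = 2817 (y = ((-3 - 103 + (-103)**2) - 5539) - 2147 = ((-3 - 103 + 10609) - 5539) - 2147 = (10503 - 5539) - 2147 = 4964 - 2147 = 2817)
(M(80) + 9152)*(y + 15872) = (56 + 9152)*(2817 + 15872) = 9208*18689 = 172088312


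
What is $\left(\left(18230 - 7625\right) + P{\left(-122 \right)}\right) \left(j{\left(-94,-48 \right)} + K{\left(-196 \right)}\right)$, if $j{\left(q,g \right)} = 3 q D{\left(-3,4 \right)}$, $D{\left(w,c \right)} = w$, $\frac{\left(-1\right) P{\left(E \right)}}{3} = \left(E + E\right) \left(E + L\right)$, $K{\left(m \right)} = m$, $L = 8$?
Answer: $-47347950$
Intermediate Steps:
$P{\left(E \right)} = - 6 E \left(8 + E\right)$ ($P{\left(E \right)} = - 3 \left(E + E\right) \left(E + 8\right) = - 3 \cdot 2 E \left(8 + E\right) = - 6 E \left(8 + E\right)$)
$j{\left(q,g \right)} = - 9 q$ ($j{\left(q,g \right)} = 3 q \left(-3\right) = - 9 q$)
$\left(\left(18230 - 7625\right) + P{\left(-122 \right)}\right) \left(j{\left(-94,-48 \right)} + K{\left(-196 \right)}\right) = \left(\left(18230 - 7625\right) - - 732 \left(8 - 122\right)\right) \left(\left(-9\right) \left(-94\right) - 196\right) = \left(\left(18230 - 7625\right) - \left(-732\right) \left(-114\right)\right) \left(846 - 196\right) = \left(10605 - 83448\right) 650 = \left(-72843\right) 650 = -47347950$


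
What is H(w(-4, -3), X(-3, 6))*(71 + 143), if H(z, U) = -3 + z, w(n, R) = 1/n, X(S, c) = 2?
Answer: -1391/2 ≈ -695.50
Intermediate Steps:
H(w(-4, -3), X(-3, 6))*(71 + 143) = (-3 + 1/(-4))*(71 + 143) = (-3 - 1/4)*214 = -13/4*214 = -1391/2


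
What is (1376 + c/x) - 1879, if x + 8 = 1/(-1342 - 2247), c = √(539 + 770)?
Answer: -503 - 3589*√1309/28713 ≈ -507.52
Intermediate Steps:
c = √1309 ≈ 36.180
x = -28713/3589 (x = -8 + 1/(-1342 - 2247) = -8 + 1/(-3589) = -8 - 1/3589 = -28713/3589 ≈ -8.0003)
(1376 + c/x) - 1879 = (1376 + √1309/(-28713/3589)) - 1879 = (1376 + √1309*(-3589/28713)) - 1879 = (1376 - 3589*√1309/28713) - 1879 = -503 - 3589*√1309/28713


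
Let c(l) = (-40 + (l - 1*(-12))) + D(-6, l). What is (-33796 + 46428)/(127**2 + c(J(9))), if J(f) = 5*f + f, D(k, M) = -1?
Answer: 6316/8077 ≈ 0.78197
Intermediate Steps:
J(f) = 6*f
c(l) = -29 + l (c(l) = (-40 + (l - 1*(-12))) - 1 = (-40 + (l + 12)) - 1 = (-40 + (12 + l)) - 1 = (-28 + l) - 1 = -29 + l)
(-33796 + 46428)/(127**2 + c(J(9))) = (-33796 + 46428)/(127**2 + (-29 + 6*9)) = 12632/(16129 + (-29 + 54)) = 12632/(16129 + 25) = 12632/16154 = 12632*(1/16154) = 6316/8077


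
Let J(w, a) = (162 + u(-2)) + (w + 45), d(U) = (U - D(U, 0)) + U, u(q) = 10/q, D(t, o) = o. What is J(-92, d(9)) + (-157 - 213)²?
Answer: 137010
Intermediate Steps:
d(U) = 2*U (d(U) = (U - 1*0) + U = (U + 0) + U = U + U = 2*U)
J(w, a) = 202 + w (J(w, a) = (162 + 10/(-2)) + (w + 45) = (162 + 10*(-½)) + (45 + w) = (162 - 5) + (45 + w) = 157 + (45 + w) = 202 + w)
J(-92, d(9)) + (-157 - 213)² = (202 - 92) + (-157 - 213)² = 110 + (-370)² = 110 + 136900 = 137010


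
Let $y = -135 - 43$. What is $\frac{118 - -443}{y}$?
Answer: $- \frac{561}{178} \approx -3.1517$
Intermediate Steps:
$y = -178$ ($y = -135 - 43 = -178$)
$\frac{118 - -443}{y} = \frac{118 - -443}{-178} = \left(118 + 443\right) \left(- \frac{1}{178}\right) = 561 \left(- \frac{1}{178}\right) = - \frac{561}{178}$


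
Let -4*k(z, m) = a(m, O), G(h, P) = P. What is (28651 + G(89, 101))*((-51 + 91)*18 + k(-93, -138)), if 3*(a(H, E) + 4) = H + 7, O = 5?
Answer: 21044068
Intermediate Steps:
a(H, E) = -5/3 + H/3 (a(H, E) = -4 + (H + 7)/3 = -4 + (7 + H)/3 = -4 + (7/3 + H/3) = -5/3 + H/3)
k(z, m) = 5/12 - m/12 (k(z, m) = -(-5/3 + m/3)/4 = 5/12 - m/12)
(28651 + G(89, 101))*((-51 + 91)*18 + k(-93, -138)) = (28651 + 101)*((-51 + 91)*18 + (5/12 - 1/12*(-138))) = 28752*(40*18 + (5/12 + 23/2)) = 28752*(720 + 143/12) = 28752*(8783/12) = 21044068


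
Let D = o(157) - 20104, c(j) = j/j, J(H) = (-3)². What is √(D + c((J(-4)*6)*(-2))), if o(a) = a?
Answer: I*√19946 ≈ 141.23*I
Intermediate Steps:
J(H) = 9
c(j) = 1
D = -19947 (D = 157 - 20104 = -19947)
√(D + c((J(-4)*6)*(-2))) = √(-19947 + 1) = √(-19946) = I*√19946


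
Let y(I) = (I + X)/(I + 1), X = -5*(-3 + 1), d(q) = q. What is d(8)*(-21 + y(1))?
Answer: -124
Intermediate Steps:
X = 10 (X = -5*(-2) = 10)
y(I) = (10 + I)/(1 + I) (y(I) = (I + 10)/(I + 1) = (10 + I)/(1 + I))
d(8)*(-21 + y(1)) = 8*(-21 + (10 + 1)/(1 + 1)) = 8*(-21 + 11/2) = 8*(-31/2) = -124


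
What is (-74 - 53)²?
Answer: 16129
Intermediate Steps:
(-74 - 53)² = (-127)² = 16129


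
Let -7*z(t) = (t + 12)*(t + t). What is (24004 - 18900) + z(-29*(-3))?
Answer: 18502/7 ≈ 2643.1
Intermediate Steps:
z(t) = -2*t*(12 + t)/7 (z(t) = -(t + 12)*(t + t)/7 = -(12 + t)*2*t/7 = -2*t*(12 + t)/7)
(24004 - 18900) + z(-29*(-3)) = (24004 - 18900) - 2*(-29*(-3))*(12 - 29*(-3))/7 = 5104 - 2/7*87*(12 + 87) = 5104 - 2/7*87*99 = 5104 - 17226/7 = 18502/7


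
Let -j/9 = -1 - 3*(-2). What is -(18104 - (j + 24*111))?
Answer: -15485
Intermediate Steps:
j = -45 (j = -9*(-1 - 3*(-2)) = -9*(-1 + 6) = -9*5 = -45)
-(18104 - (j + 24*111)) = -(18104 - (-45 + 24*111)) = -(18104 - (-45 + 2664)) = -(18104 - 1*2619) = -(18104 - 2619) = -1*15485 = -15485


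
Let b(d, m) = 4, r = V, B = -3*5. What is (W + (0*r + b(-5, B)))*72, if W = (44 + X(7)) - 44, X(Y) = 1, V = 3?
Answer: 360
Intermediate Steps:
B = -15
r = 3
W = 1 (W = (44 + 1) - 44 = 45 - 44 = 1)
(W + (0*r + b(-5, B)))*72 = (1 + (0*3 + 4))*72 = (1 + (0 + 4))*72 = (1 + 4)*72 = 5*72 = 360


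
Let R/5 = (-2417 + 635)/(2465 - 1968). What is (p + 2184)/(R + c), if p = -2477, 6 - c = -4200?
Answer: -497/7104 ≈ -0.069961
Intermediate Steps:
c = 4206 (c = 6 - 1*(-4200) = 6 + 4200 = 4206)
R = -8910/497 (R = 5*((-2417 + 635)/(2465 - 1968)) = 5*(-1782/497) = -8910/497 ≈ -17.928)
(p + 2184)/(R + c) = (-2477 + 2184)/(-8910/497 + 4206) = -293/2081472/497 = -293*497/2081472 = -497/7104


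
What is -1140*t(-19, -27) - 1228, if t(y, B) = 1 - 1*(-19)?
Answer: -24028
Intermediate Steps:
t(y, B) = 20 (t(y, B) = 1 + 19 = 20)
-1140*t(-19, -27) - 1228 = -1140*20 - 1228 = -22800 - 1228 = -24028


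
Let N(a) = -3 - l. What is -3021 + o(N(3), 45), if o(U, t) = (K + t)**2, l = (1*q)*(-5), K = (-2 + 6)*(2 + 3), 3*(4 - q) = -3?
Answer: 1204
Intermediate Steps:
q = 5 (q = 4 - 1/3*(-3) = 4 + 1 = 5)
K = 20 (K = 4*5 = 20)
l = -25 (l = (1*5)*(-5) = 5*(-5) = -25)
N(a) = 22 (N(a) = -3 - 1*(-25) = -3 + 25 = 22)
o(U, t) = (20 + t)**2
-3021 + o(N(3), 45) = -3021 + (20 + 45)**2 = -3021 + 65**2 = -3021 + 4225 = 1204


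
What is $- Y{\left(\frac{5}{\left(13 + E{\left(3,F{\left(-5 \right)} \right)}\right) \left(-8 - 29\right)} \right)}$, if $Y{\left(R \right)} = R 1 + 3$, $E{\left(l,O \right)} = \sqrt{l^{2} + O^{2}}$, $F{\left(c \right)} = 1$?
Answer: $- \frac{17584}{5883} - \frac{5 \sqrt{10}}{5883} \approx -2.9916$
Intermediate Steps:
$E{\left(l,O \right)} = \sqrt{O^{2} + l^{2}}$
$Y{\left(R \right)} = 3 + R$ ($Y{\left(R \right)} = R + 3 = 3 + R$)
$- Y{\left(\frac{5}{\left(13 + E{\left(3,F{\left(-5 \right)} \right)}\right) \left(-8 - 29\right)} \right)} = - (3 + \frac{5}{\left(13 + \sqrt{1^{2} + 3^{2}}\right) \left(-8 - 29\right)}) = - (3 + \frac{5}{\left(13 + \sqrt{1 + 9}\right) \left(-37\right)}) = - (3 + \frac{5}{\left(13 + \sqrt{10}\right) \left(-37\right)}) = - (3 + \frac{5}{-481 - 37 \sqrt{10}}) = -3 - \frac{5}{-481 - 37 \sqrt{10}}$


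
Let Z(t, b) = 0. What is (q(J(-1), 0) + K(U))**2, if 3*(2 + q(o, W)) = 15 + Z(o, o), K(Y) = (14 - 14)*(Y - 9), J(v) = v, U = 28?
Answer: 9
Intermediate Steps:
K(Y) = 0 (K(Y) = 0*(-9 + Y) = 0)
q(o, W) = 3 (q(o, W) = -2 + (15 + 0)/3 = -2 + (1/3)*15 = -2 + 5 = 3)
(q(J(-1), 0) + K(U))**2 = (3 + 0)**2 = 3**2 = 9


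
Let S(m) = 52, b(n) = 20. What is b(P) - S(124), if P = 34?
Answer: -32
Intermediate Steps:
b(P) - S(124) = 20 - 1*52 = 20 - 52 = -32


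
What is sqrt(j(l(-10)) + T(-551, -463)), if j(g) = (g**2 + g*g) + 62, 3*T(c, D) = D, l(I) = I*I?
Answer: sqrt(179169)/3 ≈ 141.09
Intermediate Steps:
l(I) = I**2
T(c, D) = D/3
j(g) = 62 + 2*g**2 (j(g) = (g**2 + g**2) + 62 = 2*g**2 + 62 = 62 + 2*g**2)
sqrt(j(l(-10)) + T(-551, -463)) = sqrt((62 + 2*((-10)**2)**2) + (1/3)*(-463)) = sqrt((62 + 2*100**2) - 463/3) = sqrt((62 + 2*10000) - 463/3) = sqrt((62 + 20000) - 463/3) = sqrt(20062 - 463/3) = sqrt(59723/3) = sqrt(179169)/3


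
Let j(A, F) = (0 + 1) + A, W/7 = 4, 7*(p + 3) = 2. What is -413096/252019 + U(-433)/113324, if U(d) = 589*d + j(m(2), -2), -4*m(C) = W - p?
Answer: -3110507230149/799674432368 ≈ -3.8897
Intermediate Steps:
p = -19/7 (p = -3 + (⅐)*2 = -3 + 2/7 = -19/7 ≈ -2.7143)
W = 28 (W = 7*4 = 28)
m(C) = -215/28 (m(C) = -(28 - 1*(-19/7))/4 = -(28 + 19/7)/4 = -¼*215/7 = -215/28)
j(A, F) = 1 + A
U(d) = -187/28 + 589*d (U(d) = 589*d + (1 - 215/28) = 589*d - 187/28 = -187/28 + 589*d)
-413096/252019 + U(-433)/113324 = -413096/252019 + (-187/28 + 589*(-433))/113324 = -413096*1/252019 + (-187/28 - 255037)*(1/113324) = -413096/252019 - 7141223/28*1/113324 = -413096/252019 - 7141223/3173072 = -3110507230149/799674432368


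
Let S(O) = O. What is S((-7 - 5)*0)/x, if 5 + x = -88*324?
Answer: 0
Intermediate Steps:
x = -28517 (x = -5 - 88*324 = -5 - 28512 = -28517)
S((-7 - 5)*0)/x = ((-7 - 5)*0)/(-28517) = -12*0*(-1/28517) = 0*(-1/28517) = 0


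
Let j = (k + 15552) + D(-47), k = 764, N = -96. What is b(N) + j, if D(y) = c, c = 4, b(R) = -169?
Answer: 16151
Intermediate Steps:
D(y) = 4
j = 16320 (j = (764 + 15552) + 4 = 16316 + 4 = 16320)
b(N) + j = -169 + 16320 = 16151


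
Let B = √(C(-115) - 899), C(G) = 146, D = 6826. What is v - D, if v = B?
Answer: -6826 + I*√753 ≈ -6826.0 + 27.441*I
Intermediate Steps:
B = I*√753 (B = √(146 - 899) = √(-753) = I*√753 ≈ 27.441*I)
v = I*√753 ≈ 27.441*I
v - D = I*√753 - 1*6826 = I*√753 - 6826 = -6826 + I*√753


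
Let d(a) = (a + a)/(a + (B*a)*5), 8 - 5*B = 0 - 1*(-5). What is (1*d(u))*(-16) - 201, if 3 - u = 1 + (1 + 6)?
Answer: -209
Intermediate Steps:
B = ⅗ (B = 8/5 - (0 - 1*(-5))/5 = 8/5 - (0 + 5)/5 = 8/5 - ⅕*5 = 8/5 - 1 = ⅗ ≈ 0.60000)
u = -5 (u = 3 - (1 + (1 + 6)) = 3 - (1 + 7) = 3 - 1*8 = 3 - 8 = -5)
d(a) = ½ (d(a) = (a + a)/(a + (3*a/5)*5) = (2*a)/(a + 3*a) = (2*a)/((4*a)) = (2*a)*(1/(4*a)) = ½)
(1*d(u))*(-16) - 201 = (1*(½))*(-16) - 201 = (½)*(-16) - 201 = -8 - 201 = -209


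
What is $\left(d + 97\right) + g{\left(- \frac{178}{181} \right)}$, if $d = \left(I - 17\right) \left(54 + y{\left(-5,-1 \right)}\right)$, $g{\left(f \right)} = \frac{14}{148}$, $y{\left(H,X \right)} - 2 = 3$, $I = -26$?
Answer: $- \frac{180553}{74} \approx -2439.9$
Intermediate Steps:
$y{\left(H,X \right)} = 5$ ($y{\left(H,X \right)} = 2 + 3 = 5$)
$g{\left(f \right)} = \frac{7}{74}$ ($g{\left(f \right)} = 14 \cdot \frac{1}{148} = \frac{7}{74}$)
$d = -2537$ ($d = \left(-26 - 17\right) \left(54 + 5\right) = \left(-43\right) 59 = -2537$)
$\left(d + 97\right) + g{\left(- \frac{178}{181} \right)} = \left(-2537 + 97\right) + \frac{7}{74} = -2440 + \frac{7}{74} = - \frac{180553}{74}$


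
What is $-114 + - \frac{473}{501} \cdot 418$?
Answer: $- \frac{254828}{501} \approx -508.64$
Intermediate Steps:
$-114 + - \frac{473}{501} \cdot 418 = -114 + \left(-473\right) \frac{1}{501} \cdot 418 = -114 - \frac{197714}{501} = - \frac{254828}{501}$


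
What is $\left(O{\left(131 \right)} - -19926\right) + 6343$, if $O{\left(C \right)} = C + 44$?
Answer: $26444$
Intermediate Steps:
$O{\left(C \right)} = 44 + C$
$\left(O{\left(131 \right)} - -19926\right) + 6343 = \left(\left(44 + 131\right) - -19926\right) + 6343 = \left(175 + 19926\right) + 6343 = 20101 + 6343 = 26444$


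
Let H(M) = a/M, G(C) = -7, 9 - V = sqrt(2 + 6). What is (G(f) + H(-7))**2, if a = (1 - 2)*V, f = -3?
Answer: 1608/49 + 160*sqrt(2)/49 ≈ 37.434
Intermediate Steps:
V = 9 - 2*sqrt(2) (V = 9 - sqrt(2 + 6) = 9 - sqrt(8) = 9 - 2*sqrt(2) ≈ 6.1716)
a = -9 + 2*sqrt(2) (a = (1 - 2)*(9 - 2*sqrt(2)) = -(9 - 2*sqrt(2)) = -9 + 2*sqrt(2) ≈ -6.1716)
H(M) = (-9 + 2*sqrt(2))/M
(G(f) + H(-7))**2 = (-7 + (-9 + 2*sqrt(2))/(-7))**2 = (-7 - (-9 + 2*sqrt(2))/7)**2 = (-7 + (9/7 - 2*sqrt(2)/7))**2 = (-40/7 - 2*sqrt(2)/7)**2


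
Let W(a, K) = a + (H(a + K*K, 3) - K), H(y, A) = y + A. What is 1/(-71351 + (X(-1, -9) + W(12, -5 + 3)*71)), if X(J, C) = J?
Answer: -1/69009 ≈ -1.4491e-5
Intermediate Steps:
H(y, A) = A + y
W(a, K) = 3 + K**2 - K + 2*a (W(a, K) = a + ((3 + (a + K*K)) - K) = a + ((3 + (a + K**2)) - K) = a + ((3 + a + K**2) - K) = a + (3 + a + K**2 - K) = 3 + K**2 - K + 2*a)
1/(-71351 + (X(-1, -9) + W(12, -5 + 3)*71)) = 1/(-71351 + (-1 + (3 + (-5 + 3)**2 - (-5 + 3) + 2*12)*71)) = 1/(-71351 + (-1 + (3 + (-2)**2 - 1*(-2) + 24)*71)) = 1/(-71351 + (-1 + (3 + 4 + 2 + 24)*71)) = 1/(-71351 + (-1 + 33*71)) = 1/(-71351 + (-1 + 2343)) = 1/(-71351 + 2342) = 1/(-69009) = -1/69009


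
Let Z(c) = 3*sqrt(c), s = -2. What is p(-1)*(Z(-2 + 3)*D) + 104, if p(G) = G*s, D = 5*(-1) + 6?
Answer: 110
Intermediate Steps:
D = 1 (D = -5 + 6 = 1)
p(G) = -2*G (p(G) = G*(-2) = -2*G)
p(-1)*(Z(-2 + 3)*D) + 104 = (-2*(-1))*((3*sqrt(-2 + 3))*1) + 104 = 2*((3*sqrt(1))*1) + 104 = 2*((3*1)*1) + 104 = 2*(3*1) + 104 = 2*3 + 104 = 6 + 104 = 110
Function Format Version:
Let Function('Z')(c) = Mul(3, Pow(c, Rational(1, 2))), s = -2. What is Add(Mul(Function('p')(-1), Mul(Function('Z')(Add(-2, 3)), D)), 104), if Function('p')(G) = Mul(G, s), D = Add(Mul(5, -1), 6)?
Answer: 110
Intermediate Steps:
D = 1 (D = Add(-5, 6) = 1)
Function('p')(G) = Mul(-2, G) (Function('p')(G) = Mul(G, -2) = Mul(-2, G))
Add(Mul(Function('p')(-1), Mul(Function('Z')(Add(-2, 3)), D)), 104) = Add(Mul(Mul(-2, -1), Mul(Mul(3, Pow(Add(-2, 3), Rational(1, 2))), 1)), 104) = Add(Mul(2, Mul(Mul(3, Pow(1, Rational(1, 2))), 1)), 104) = Add(Mul(2, Mul(Mul(3, 1), 1)), 104) = Add(Mul(2, Mul(3, 1)), 104) = Add(Mul(2, 3), 104) = Add(6, 104) = 110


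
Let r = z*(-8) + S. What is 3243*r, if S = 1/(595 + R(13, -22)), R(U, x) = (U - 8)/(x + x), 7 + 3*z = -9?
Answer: 1207308364/8725 ≈ 1.3837e+5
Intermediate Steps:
z = -16/3 (z = -7/3 + (⅓)*(-9) = -7/3 - 3 = -16/3 ≈ -5.3333)
R(U, x) = (-8 + U)/(2*x) (R(U, x) = (-8 + U)/((2*x)) = (-8 + U)*(1/(2*x)) = (-8 + U)/(2*x))
S = 44/26175 (S = 1/(595 + (½)*(-8 + 13)/(-22)) = 1/(595 + (½)*(-1/22)*5) = 1/(595 - 5/44) = 1/(26175/44) = 44/26175 ≈ 0.0016810)
r = 1116844/26175 (r = -16/3*(-8) + 44/26175 = 128/3 + 44/26175 = 1116844/26175 ≈ 42.668)
3243*r = 3243*(1116844/26175) = 1207308364/8725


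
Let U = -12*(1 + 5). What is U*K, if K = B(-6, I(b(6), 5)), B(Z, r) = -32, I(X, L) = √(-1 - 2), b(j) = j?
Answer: 2304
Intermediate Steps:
I(X, L) = I*√3 (I(X, L) = √(-3) = I*√3)
K = -32
U = -72 (U = -12*6 = -72)
U*K = -72*(-32) = 2304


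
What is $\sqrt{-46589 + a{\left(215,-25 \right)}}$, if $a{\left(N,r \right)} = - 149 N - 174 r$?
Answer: $i \sqrt{74274} \approx 272.53 i$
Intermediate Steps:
$a{\left(N,r \right)} = - 174 r - 149 N$
$\sqrt{-46589 + a{\left(215,-25 \right)}} = \sqrt{-46589 - 27685} = \sqrt{-74274} = i \sqrt{74274}$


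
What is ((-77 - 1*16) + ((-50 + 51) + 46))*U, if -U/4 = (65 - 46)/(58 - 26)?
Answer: 437/4 ≈ 109.25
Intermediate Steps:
U = -19/8 (U = -4*(65 - 46)/(58 - 26) = -76/32 = -4*19/32 = -19/8 ≈ -2.3750)
((-77 - 1*16) + ((-50 + 51) + 46))*U = ((-77 - 1*16) + ((-50 + 51) + 46))*(-19/8) = ((-77 - 16) + (1 + 46))*(-19/8) = (-93 + 47)*(-19/8) = -46*(-19/8) = 437/4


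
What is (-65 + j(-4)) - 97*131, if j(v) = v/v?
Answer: -12771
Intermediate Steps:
j(v) = 1
(-65 + j(-4)) - 97*131 = (-65 + 1) - 97*131 = -64 - 12707 = -12771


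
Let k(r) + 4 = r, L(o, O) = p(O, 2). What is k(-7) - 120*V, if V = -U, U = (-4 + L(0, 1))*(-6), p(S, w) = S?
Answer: 2149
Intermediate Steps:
L(o, O) = O
k(r) = -4 + r
U = 18 (U = (-4 + 1)*(-6) = -3*(-6) = 18)
V = -18 (V = -1*18 = -18)
k(-7) - 120*V = (-4 - 7) - 120*(-18) = -11 + 2160 = 2149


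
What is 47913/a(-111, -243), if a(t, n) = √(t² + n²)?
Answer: 15971*√7930/7930 ≈ 179.35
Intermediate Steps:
a(t, n) = √(n² + t²)
47913/a(-111, -243) = 47913/(√((-243)² + (-111)²)) = 47913/(√(59049 + 12321)) = 47913/(√71370) = 47913/((3*√7930)) = 47913*(√7930/23790) = 15971*√7930/7930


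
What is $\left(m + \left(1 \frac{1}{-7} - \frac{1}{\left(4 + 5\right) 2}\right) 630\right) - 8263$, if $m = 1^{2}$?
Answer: $-8387$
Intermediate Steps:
$m = 1$
$\left(m + \left(1 \frac{1}{-7} - \frac{1}{\left(4 + 5\right) 2}\right) 630\right) - 8263 = \left(1 + \left(1 \frac{1}{-7} - \frac{1}{\left(4 + 5\right) 2}\right) 630\right) - 8263 = \left(1 + \left(1 \left(- \frac{1}{7}\right) - \frac{1}{9 \cdot 2}\right) 630\right) - 8263 = \left(1 + \left(- \frac{1}{7} - \frac{1}{18}\right) 630\right) - 8263 = \left(1 - 125\right) - 8263 = -124 - 8263 = -8387$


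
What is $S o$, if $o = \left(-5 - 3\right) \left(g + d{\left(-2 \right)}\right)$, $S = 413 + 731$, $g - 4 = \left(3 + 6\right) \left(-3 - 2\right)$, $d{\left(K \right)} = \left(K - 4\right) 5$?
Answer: $649792$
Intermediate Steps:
$d{\left(K \right)} = -20 + 5 K$ ($d{\left(K \right)} = \left(-4 + K\right) 5 = -20 + 5 K$)
$g = -41$ ($g = 4 + \left(3 + 6\right) \left(-3 - 2\right) = 4 + 9 \left(-5\right) = 4 - 45 = -41$)
$S = 1144$
$o = 568$ ($o = \left(-5 - 3\right) \left(-41 + \left(-20 + 5 \left(-2\right)\right)\right) = - 8 \left(-41 - 30\right) = \left(-8\right) \left(-71\right) = 568$)
$S o = 1144 \cdot 568 = 649792$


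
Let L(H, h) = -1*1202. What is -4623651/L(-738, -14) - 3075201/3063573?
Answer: 1573466219269/409157194 ≈ 3845.6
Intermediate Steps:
L(H, h) = -1202
-4623651/L(-738, -14) - 3075201/3063573 = -4623651/(-1202) - 3075201/3063573 = -4623651*(-1/1202) - 3075201*1/3063573 = 4623651/1202 - 341689/340397 = 1573466219269/409157194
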